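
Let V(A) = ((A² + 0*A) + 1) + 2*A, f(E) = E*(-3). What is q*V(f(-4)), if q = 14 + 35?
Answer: 8281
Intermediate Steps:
q = 49
f(E) = -3*E
V(A) = 1 + A² + 2*A (V(A) = ((A² + 0) + 1) + 2*A = (A² + 1) + 2*A = (1 + A²) + 2*A = 1 + A² + 2*A)
q*V(f(-4)) = 49*(1 + (-3*(-4))² + 2*(-3*(-4))) = 49*(1 + 12² + 2*12) = 49*(1 + 144 + 24) = 49*169 = 8281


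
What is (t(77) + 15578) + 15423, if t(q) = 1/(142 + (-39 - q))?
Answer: 806027/26 ≈ 31001.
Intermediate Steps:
t(q) = 1/(103 - q)
(t(77) + 15578) + 15423 = (-1/(-103 + 77) + 15578) + 15423 = (-1/(-26) + 15578) + 15423 = (-1*(-1/26) + 15578) + 15423 = (1/26 + 15578) + 15423 = 405029/26 + 15423 = 806027/26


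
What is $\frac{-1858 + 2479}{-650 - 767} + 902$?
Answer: $\frac{1277513}{1417} \approx 901.56$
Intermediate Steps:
$\frac{-1858 + 2479}{-650 - 767} + 902 = \frac{621}{-1417} + 902 = 621 \left(- \frac{1}{1417}\right) + 902 = - \frac{621}{1417} + 902 = \frac{1277513}{1417}$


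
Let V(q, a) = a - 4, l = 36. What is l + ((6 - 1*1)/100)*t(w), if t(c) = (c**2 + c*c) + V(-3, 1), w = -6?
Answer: 789/20 ≈ 39.450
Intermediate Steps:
V(q, a) = -4 + a
t(c) = -3 + 2*c**2 (t(c) = (c**2 + c*c) + (-4 + 1) = (c**2 + c**2) - 3 = 2*c**2 - 3 = -3 + 2*c**2)
l + ((6 - 1*1)/100)*t(w) = 36 + ((6 - 1*1)/100)*(-3 + 2*(-6)**2) = 36 + ((6 - 1)*(1/100))*(-3 + 2*36) = 36 + (5*(1/100))*(-3 + 72) = 36 + (1/20)*69 = 36 + 69/20 = 789/20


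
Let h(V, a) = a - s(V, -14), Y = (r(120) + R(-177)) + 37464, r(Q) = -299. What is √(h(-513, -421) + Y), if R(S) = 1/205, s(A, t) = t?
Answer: √1544755155/205 ≈ 191.72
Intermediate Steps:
R(S) = 1/205
Y = 7618826/205 (Y = (-299 + 1/205) + 37464 = -61294/205 + 37464 = 7618826/205 ≈ 37165.)
h(V, a) = 14 + a (h(V, a) = a - 1*(-14) = a + 14 = 14 + a)
√(h(-513, -421) + Y) = √((14 - 421) + 7618826/205) = √(-407 + 7618826/205) = √(7535391/205) = √1544755155/205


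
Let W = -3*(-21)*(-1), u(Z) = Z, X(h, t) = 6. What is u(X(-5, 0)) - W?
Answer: 69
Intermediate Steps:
W = -63 (W = 63*(-1) = -63)
u(X(-5, 0)) - W = 6 - 1*(-63) = 6 + 63 = 69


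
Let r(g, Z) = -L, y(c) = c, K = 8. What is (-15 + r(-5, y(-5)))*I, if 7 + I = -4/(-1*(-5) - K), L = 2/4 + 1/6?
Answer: 799/9 ≈ 88.778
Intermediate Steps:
L = ⅔ (L = 2*(¼) + 1*(⅙) = ½ + ⅙ = ⅔ ≈ 0.66667)
I = -17/3 (I = -7 - 4/(-1*(-5) - 1*8) = -7 - 4/(5 - 8) = -7 - 4/(-3) = -7 - 4*(-⅓) = -7 + 4/3 = -17/3 ≈ -5.6667)
r(g, Z) = -⅔ (r(g, Z) = -1*⅔ = -⅔)
(-15 + r(-5, y(-5)))*I = (-15 - ⅔)*(-17/3) = -47/3*(-17/3) = 799/9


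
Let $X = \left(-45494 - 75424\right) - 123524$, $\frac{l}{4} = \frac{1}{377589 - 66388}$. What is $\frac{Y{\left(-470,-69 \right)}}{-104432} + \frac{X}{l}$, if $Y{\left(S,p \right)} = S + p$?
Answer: $- \frac{1986051090134397}{104432} \approx -1.9018 \cdot 10^{10}$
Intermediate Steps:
$l = \frac{4}{311201}$ ($l = \frac{4}{377589 - 66388} = \frac{4}{311201} \approx 1.2853 \cdot 10^{-5}$)
$X = -244442$ ($X = -120918 - 123524 = -244442$)
$\frac{Y{\left(-470,-69 \right)}}{-104432} + \frac{X}{l} = \frac{-470 - 69}{-104432} - \frac{244442}{\frac{4}{311201}} = \left(-539\right) \left(- \frac{1}{104432}\right) - \frac{38035297421}{2} = \frac{539}{104432} - \frac{38035297421}{2} = - \frac{1986051090134397}{104432}$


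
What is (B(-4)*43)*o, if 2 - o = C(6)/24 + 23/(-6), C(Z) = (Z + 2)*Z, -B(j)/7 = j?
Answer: 13846/3 ≈ 4615.3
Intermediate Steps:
B(j) = -7*j
C(Z) = Z*(2 + Z) (C(Z) = (2 + Z)*Z = Z*(2 + Z))
o = 23/6 (o = 2 - ((6*(2 + 6))/24 + 23/(-6)) = 2 - ((6*8)*(1/24) + 23*(-1/6)) = 2 - (48*(1/24) - 23/6) = 2 - (2 - 23/6) = 2 - 1*(-11/6) = 2 + 11/6 = 23/6 ≈ 3.8333)
(B(-4)*43)*o = (-7*(-4)*43)*(23/6) = (28*43)*(23/6) = 1204*(23/6) = 13846/3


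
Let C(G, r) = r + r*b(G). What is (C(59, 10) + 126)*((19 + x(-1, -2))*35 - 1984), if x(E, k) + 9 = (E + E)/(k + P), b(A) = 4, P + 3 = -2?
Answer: -285824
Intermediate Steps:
P = -5 (P = -3 - 2 = -5)
x(E, k) = -9 + 2*E/(-5 + k) (x(E, k) = -9 + (E + E)/(k - 5) = -9 + (2*E)/(-5 + k) = -9 + 2*E/(-5 + k))
C(G, r) = 5*r (C(G, r) = r + r*4 = r + 4*r = 5*r)
(C(59, 10) + 126)*((19 + x(-1, -2))*35 - 1984) = (5*10 + 126)*((19 + (45 - 9*(-2) + 2*(-1))/(-5 - 2))*35 - 1984) = (50 + 126)*((19 + (45 + 18 - 2)/(-7))*35 - 1984) = 176*((19 - ⅐*61)*35 - 1984) = 176*((19 - 61/7)*35 - 1984) = 176*((72/7)*35 - 1984) = 176*(360 - 1984) = 176*(-1624) = -285824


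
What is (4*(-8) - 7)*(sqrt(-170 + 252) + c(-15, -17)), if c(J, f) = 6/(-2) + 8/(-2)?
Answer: 273 - 39*sqrt(82) ≈ -80.160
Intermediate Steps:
c(J, f) = -7 (c(J, f) = 6*(-1/2) + 8*(-1/2) = -3 - 4 = -7)
(4*(-8) - 7)*(sqrt(-170 + 252) + c(-15, -17)) = (4*(-8) - 7)*(sqrt(-170 + 252) - 7) = (-32 - 7)*(sqrt(82) - 7) = -39*(-7 + sqrt(82)) = 273 - 39*sqrt(82)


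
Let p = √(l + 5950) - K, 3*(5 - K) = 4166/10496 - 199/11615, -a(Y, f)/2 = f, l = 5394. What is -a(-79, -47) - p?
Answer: -16298273533/182866560 - 4*√709 ≈ -195.63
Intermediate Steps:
a(Y, f) = -2*f
K = 891183107/182866560 (K = 5 - (4166/10496 - 199/11615)/3 = 5 - (4166*(1/10496) - 199*1/11615)/3 = 5 - (2083/5248 - 199/11615)/3 = 5 - ⅓*23149693/60955520 = 5 - 23149693/182866560 = 891183107/182866560 ≈ 4.8734)
p = -891183107/182866560 + 4*√709 (p = √(5394 + 5950) - 1*891183107/182866560 = √11344 - 891183107/182866560 = 4*√709 - 891183107/182866560 = -891183107/182866560 + 4*√709 ≈ 101.63)
-a(-79, -47) - p = -(-2)*(-47) - (-891183107/182866560 + 4*√709) = -1*94 + (891183107/182866560 - 4*√709) = -94 + (891183107/182866560 - 4*√709) = -16298273533/182866560 - 4*√709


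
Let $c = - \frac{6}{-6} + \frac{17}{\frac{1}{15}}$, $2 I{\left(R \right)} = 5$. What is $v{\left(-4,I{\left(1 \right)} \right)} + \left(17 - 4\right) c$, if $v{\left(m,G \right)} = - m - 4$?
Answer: $3328$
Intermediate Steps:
$I{\left(R \right)} = \frac{5}{2}$ ($I{\left(R \right)} = \frac{1}{2} \cdot 5 = \frac{5}{2}$)
$v{\left(m,G \right)} = -4 - m$
$c = 256$ ($c = \left(-6\right) \left(- \frac{1}{6}\right) + 17 \frac{1}{\frac{1}{15}} = 1 + 17 \cdot 15 = 1 + 255 = 256$)
$v{\left(-4,I{\left(1 \right)} \right)} + \left(17 - 4\right) c = \left(-4 - -4\right) + \left(17 - 4\right) 256 = \left(-4 + 4\right) + 13 \cdot 256 = 0 + 3328 = 3328$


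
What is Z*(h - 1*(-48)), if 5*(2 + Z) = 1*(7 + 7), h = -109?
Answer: -244/5 ≈ -48.800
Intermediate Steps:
Z = ⅘ (Z = -2 + (1*(7 + 7))/5 = -2 + (1*14)/5 = -2 + (⅕)*14 = -2 + 14/5 = ⅘ ≈ 0.80000)
Z*(h - 1*(-48)) = 4*(-109 - 1*(-48))/5 = 4*(-109 + 48)/5 = (⅘)*(-61) = -244/5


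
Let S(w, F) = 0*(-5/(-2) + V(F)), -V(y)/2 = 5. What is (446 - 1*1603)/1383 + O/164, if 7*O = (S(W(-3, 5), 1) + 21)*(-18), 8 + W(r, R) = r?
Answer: -132215/113406 ≈ -1.1659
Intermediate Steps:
V(y) = -10 (V(y) = -2*5 = -10)
W(r, R) = -8 + r
S(w, F) = 0 (S(w, F) = 0*(-5/(-2) - 10) = 0*(-5*(-½) - 10) = 0*(5/2 - 10) = 0*(-15/2) = 0)
O = -54 (O = ((0 + 21)*(-18))/7 = (21*(-18))/7 = (⅐)*(-378) = -54)
(446 - 1*1603)/1383 + O/164 = (446 - 1*1603)/1383 - 54/164 = (446 - 1603)*(1/1383) - 54*1/164 = -1157*1/1383 - 27/82 = -1157/1383 - 27/82 = -132215/113406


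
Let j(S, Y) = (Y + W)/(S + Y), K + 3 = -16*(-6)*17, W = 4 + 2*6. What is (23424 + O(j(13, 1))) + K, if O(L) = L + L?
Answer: 175388/7 ≈ 25055.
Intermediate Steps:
W = 16 (W = 4 + 12 = 16)
K = 1629 (K = -3 - 16*(-6)*17 = -3 + 96*17 = -3 + 1632 = 1629)
j(S, Y) = (16 + Y)/(S + Y) (j(S, Y) = (Y + 16)/(S + Y) = (16 + Y)/(S + Y))
O(L) = 2*L
(23424 + O(j(13, 1))) + K = (23424 + 2*((16 + 1)/(13 + 1))) + 1629 = (23424 + 2*(17/14)) + 1629 = (23424 + 17/7) + 1629 = 163985/7 + 1629 = 175388/7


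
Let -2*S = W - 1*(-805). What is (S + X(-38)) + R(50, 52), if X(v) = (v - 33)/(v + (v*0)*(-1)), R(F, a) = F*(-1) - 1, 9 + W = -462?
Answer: -8213/38 ≈ -216.13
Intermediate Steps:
W = -471 (W = -9 - 462 = -471)
R(F, a) = -1 - F (R(F, a) = -F - 1 = -1 - F)
S = -167 (S = -(-471 - 1*(-805))/2 = -(-471 + 805)/2 = -½*334 = -167)
X(v) = (-33 + v)/v (X(v) = (-33 + v)/(v + 0*(-1)) = (-33 + v)/(v + 0) = (-33 + v)/v)
(S + X(-38)) + R(50, 52) = (-167 + (-33 - 38)/(-38)) + (-1 - 1*50) = (-167 - 1/38*(-71)) + (-1 - 50) = (-167 + 71/38) - 51 = -6275/38 - 51 = -8213/38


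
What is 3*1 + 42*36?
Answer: 1515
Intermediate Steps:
3*1 + 42*36 = 3 + 1512 = 1515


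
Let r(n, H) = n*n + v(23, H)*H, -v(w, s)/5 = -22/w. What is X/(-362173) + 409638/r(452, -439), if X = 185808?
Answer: 60669959533/40103778463 ≈ 1.5128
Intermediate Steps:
v(w, s) = 110/w (v(w, s) = -(-110)/w = 110/w)
r(n, H) = n² + 110*H/23 (r(n, H) = n*n + (110/23)*H = n² + (110*(1/23))*H = n² + 110*H/23)
X/(-362173) + 409638/r(452, -439) = 185808/(-362173) + 409638/(452² + (110/23)*(-439)) = 185808*(-1/362173) + 409638/(204304 - 48290/23) = -26544/51739 + 409638/(4650702/23) = -26544/51739 + 409638*(23/4650702) = -26544/51739 + 1570279/775117 = 60669959533/40103778463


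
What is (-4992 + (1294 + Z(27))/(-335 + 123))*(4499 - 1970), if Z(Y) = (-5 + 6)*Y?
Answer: -2679791625/212 ≈ -1.2641e+7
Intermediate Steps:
Z(Y) = Y (Z(Y) = 1*Y = Y)
(-4992 + (1294 + Z(27))/(-335 + 123))*(4499 - 1970) = (-4992 + (1294 + 27)/(-335 + 123))*(4499 - 1970) = (-4992 + 1321/(-212))*2529 = (-4992 + 1321*(-1/212))*2529 = (-4992 - 1321/212)*2529 = -1059625/212*2529 = -2679791625/212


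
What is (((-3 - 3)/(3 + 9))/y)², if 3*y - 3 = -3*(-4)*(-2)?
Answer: 1/196 ≈ 0.0051020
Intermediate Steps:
y = -7 (y = 1 + (-3*(-4)*(-2))/3 = 1 + (12*(-2))/3 = 1 + (⅓)*(-24) = 1 - 8 = -7)
(((-3 - 3)/(3 + 9))/y)² = (((-3 - 3)/(3 + 9))/(-7))² = (-6/12*(-⅐))² = (-6*1/12*(-⅐))² = (-½*(-⅐))² = (1/14)² = 1/196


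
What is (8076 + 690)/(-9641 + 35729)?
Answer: 1461/4348 ≈ 0.33602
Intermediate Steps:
(8076 + 690)/(-9641 + 35729) = 8766/26088 = 8766*(1/26088) = 1461/4348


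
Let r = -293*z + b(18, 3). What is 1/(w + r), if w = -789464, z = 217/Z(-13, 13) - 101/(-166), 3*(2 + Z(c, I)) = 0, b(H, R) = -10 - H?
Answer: -83/62904021 ≈ -1.3195e-6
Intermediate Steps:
Z(c, I) = -2 (Z(c, I) = -2 + (⅓)*0 = -2 + 0 = -2)
z = -8955/83 (z = 217/(-2) - 101/(-166) = 217*(-½) - 101*(-1/166) = -217/2 + 101/166 = -8955/83 ≈ -107.89)
r = 2621491/83 (r = -293*(-8955/83) + (-10 - 1*18) = 2623815/83 + (-10 - 18) = 2623815/83 - 28 = 2621491/83 ≈ 31584.)
1/(w + r) = 1/(-789464 + 2621491/83) = 1/(-62904021/83) = -83/62904021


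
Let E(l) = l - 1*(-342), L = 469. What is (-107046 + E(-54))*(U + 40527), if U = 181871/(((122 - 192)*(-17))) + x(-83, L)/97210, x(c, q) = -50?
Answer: -25119297612223209/5783995 ≈ -4.3429e+9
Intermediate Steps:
E(l) = 342 + l (E(l) = l + 342 = 342 + l)
U = 1767962041/11567990 (U = 181871/(((122 - 192)*(-17))) - 50/97210 = 181871/((-70*(-17))) - 50*1/97210 = 181871/1190 - 5/9721 = 1767962041/11567990 ≈ 152.83)
(-107046 + E(-54))*(U + 40527) = (-107046 + (342 - 54))*(1767962041/11567990 + 40527) = (-107046 + 288)*(470583892771/11567990) = -106758*470583892771/11567990 = -25119297612223209/5783995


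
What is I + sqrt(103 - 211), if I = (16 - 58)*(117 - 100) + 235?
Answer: -479 + 6*I*sqrt(3) ≈ -479.0 + 10.392*I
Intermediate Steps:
I = -479 (I = -42*17 + 235 = -714 + 235 = -479)
I + sqrt(103 - 211) = -479 + sqrt(103 - 211) = -479 + sqrt(-108) = -479 + 6*I*sqrt(3)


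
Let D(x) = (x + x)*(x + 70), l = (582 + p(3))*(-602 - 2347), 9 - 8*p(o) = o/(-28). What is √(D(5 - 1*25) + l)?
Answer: I*√5399173178/56 ≈ 1312.1*I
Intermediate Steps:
p(o) = 9/8 + o/224 (p(o) = 9/8 - o/(8*(-28)) = 9/8 - o*(-1)/(8*28) = 9/8 - (-1)*o/224 = 9/8 + o/224)
l = -385207227/224 (l = (582 + (9/8 + (1/224)*3))*(-602 - 2347) = (582 + (9/8 + 3/224))*(-2949) = (582 + 255/224)*(-2949) = (130623/224)*(-2949) = -385207227/224 ≈ -1.7197e+6)
D(x) = 2*x*(70 + x) (D(x) = (2*x)*(70 + x) = 2*x*(70 + x))
√(D(5 - 1*25) + l) = √(2*(5 - 1*25)*(70 + (5 - 1*25)) - 385207227/224) = √(2*(5 - 25)*(70 + (5 - 25)) - 385207227/224) = √(2*(-20)*(70 - 20) - 385207227/224) = √(2*(-20)*50 - 385207227/224) = √(-2000 - 385207227/224) = √(-385655227/224) = I*√5399173178/56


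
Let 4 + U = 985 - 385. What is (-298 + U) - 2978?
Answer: -2680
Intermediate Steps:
U = 596 (U = -4 + (985 - 385) = -4 + 600 = 596)
(-298 + U) - 2978 = (-298 + 596) - 2978 = 298 - 2978 = -2680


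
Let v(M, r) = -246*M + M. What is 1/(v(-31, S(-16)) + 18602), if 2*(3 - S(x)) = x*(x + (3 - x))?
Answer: 1/26197 ≈ 3.8172e-5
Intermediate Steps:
S(x) = 3 - 3*x/2 (S(x) = 3 - x*(x + (3 - x))/2 = 3 - x*3/2 = 3 - 3*x/2)
v(M, r) = -245*M
1/(v(-31, S(-16)) + 18602) = 1/(-245*(-31) + 18602) = 1/(7595 + 18602) = 1/26197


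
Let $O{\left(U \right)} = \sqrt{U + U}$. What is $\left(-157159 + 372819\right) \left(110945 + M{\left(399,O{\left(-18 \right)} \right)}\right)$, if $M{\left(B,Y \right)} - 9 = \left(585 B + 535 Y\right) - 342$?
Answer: $74192862820 + 692268600 i \approx 7.4193 \cdot 10^{10} + 6.9227 \cdot 10^{8} i$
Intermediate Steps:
$O{\left(U \right)} = \sqrt{2} \sqrt{U}$ ($O{\left(U \right)} = \sqrt{2 U} = \sqrt{2} \sqrt{U}$)
$M{\left(B,Y \right)} = -333 + 535 Y + 585 B$ ($M{\left(B,Y \right)} = 9 - \left(342 - 585 B - 535 Y\right) = 9 + \left(-342 + 535 Y + 585 B\right) = -333 + 535 Y + 585 B$)
$\left(-157159 + 372819\right) \left(110945 + M{\left(399,O{\left(-18 \right)} \right)}\right) = \left(-157159 + 372819\right) \left(110945 + \left(-333 + 535 \sqrt{2} \sqrt{-18} + 585 \cdot 399\right)\right) = 215660 \left(110945 + \left(-333 + 535 \sqrt{2} \cdot 3 i \sqrt{2} + 233415\right)\right) = 215660 \left(110945 + \left(-333 + 535 \cdot 6 i + 233415\right)\right) = 215660 \left(110945 + \left(-333 + 3210 i + 233415\right)\right) = 215660 \left(110945 + \left(233082 + 3210 i\right)\right) = 215660 \left(344027 + 3210 i\right) = 74192862820 + 692268600 i$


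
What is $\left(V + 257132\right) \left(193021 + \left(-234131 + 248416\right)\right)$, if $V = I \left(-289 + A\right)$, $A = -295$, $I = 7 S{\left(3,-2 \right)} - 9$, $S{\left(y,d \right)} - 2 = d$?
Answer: $54394606728$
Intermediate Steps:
$S{\left(y,d \right)} = 2 + d$
$I = -9$ ($I = 7 \left(2 - 2\right) - 9 = 7 \cdot 0 - 9 = 0 - 9 = -9$)
$V = 5256$ ($V = - 9 \left(-289 - 295\right) = \left(-9\right) \left(-584\right) = 5256$)
$\left(V + 257132\right) \left(193021 + \left(-234131 + 248416\right)\right) = \left(5256 + 257132\right) \left(193021 + \left(-234131 + 248416\right)\right) = 262388 \left(193021 + 14285\right) = 262388 \cdot 207306 = 54394606728$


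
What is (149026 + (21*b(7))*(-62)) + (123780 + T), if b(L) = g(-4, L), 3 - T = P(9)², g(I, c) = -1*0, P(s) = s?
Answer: 272728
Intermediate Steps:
g(I, c) = 0
T = -78 (T = 3 - 1*9² = 3 - 1*81 = 3 - 81 = -78)
b(L) = 0
(149026 + (21*b(7))*(-62)) + (123780 + T) = (149026 + (21*0)*(-62)) + (123780 - 78) = (149026 + 0*(-62)) + 123702 = (149026 + 0) + 123702 = 149026 + 123702 = 272728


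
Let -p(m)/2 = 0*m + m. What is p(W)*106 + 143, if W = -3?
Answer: 779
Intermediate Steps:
p(m) = -2*m (p(m) = -2*(0*m + m) = -2*(0 + m) = -2*m)
p(W)*106 + 143 = -2*(-3)*106 + 143 = 6*106 + 143 = 636 + 143 = 779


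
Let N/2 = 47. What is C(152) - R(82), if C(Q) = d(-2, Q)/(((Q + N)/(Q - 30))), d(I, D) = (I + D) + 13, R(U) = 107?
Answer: -3218/123 ≈ -26.163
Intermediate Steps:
N = 94 (N = 2*47 = 94)
d(I, D) = 13 + D + I (d(I, D) = (D + I) + 13 = 13 + D + I)
C(Q) = (-30 + Q)*(11 + Q)/(94 + Q) (C(Q) = (13 + Q - 2)/(((Q + 94)/(Q - 30))) = (11 + Q)/(((94 + Q)/(-30 + Q))) = (11 + Q)*((-30 + Q)/(94 + Q)) = (-30 + Q)*(11 + Q)/(94 + Q))
C(152) - R(82) = (-30 + 152)*(11 + 152)/(94 + 152) - 1*107 = 122*163/246 - 107 = (1/246)*122*163 - 107 = 9943/123 - 107 = -3218/123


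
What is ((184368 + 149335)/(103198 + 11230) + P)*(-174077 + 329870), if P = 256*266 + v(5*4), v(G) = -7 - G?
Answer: 1213523592680355/114428 ≈ 1.0605e+10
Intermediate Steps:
P = 68069 (P = 256*266 + (-7 - 5*4) = 68096 + (-7 - 1*20) = 68096 + (-7 - 20) = 68096 - 27 = 68069)
((184368 + 149335)/(103198 + 11230) + P)*(-174077 + 329870) = ((184368 + 149335)/(103198 + 11230) + 68069)*(-174077 + 329870) = (333703/114428 + 68069)*155793 = (7789333235/114428)*155793 = 1213523592680355/114428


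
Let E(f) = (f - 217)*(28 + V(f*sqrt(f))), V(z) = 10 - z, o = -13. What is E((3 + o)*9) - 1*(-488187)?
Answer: 476521 - 82890*I*sqrt(10) ≈ 4.7652e+5 - 2.6212e+5*I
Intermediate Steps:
E(f) = (-217 + f)*(38 - f**(3/2)) (E(f) = (f - 217)*(28 + (10 - f*sqrt(f))) = (-217 + f)*(28 + (10 - f**(3/2))) = (-217 + f)*(38 - f**(3/2)))
E((3 + o)*9) - 1*(-488187) = (-8246 - ((3 - 13)*9)**(5/2) + 38*((3 - 13)*9) + 217*((3 - 13)*9)**(3/2)) - 1*(-488187) = (-8246 - (-10*9)**(5/2) + 38*(-10*9) + 217*(-10*9)**(3/2)) + 488187 = (-8246 - (-90)**(5/2) + 38*(-90) + 217*(-90)**(3/2)) + 488187 = (-8246 - 24300*I*sqrt(10) - 3420 + 217*(-270*I*sqrt(10))) + 488187 = (-8246 - 24300*I*sqrt(10) - 3420 - 58590*I*sqrt(10)) + 488187 = (-11666 - 82890*I*sqrt(10)) + 488187 = 476521 - 82890*I*sqrt(10)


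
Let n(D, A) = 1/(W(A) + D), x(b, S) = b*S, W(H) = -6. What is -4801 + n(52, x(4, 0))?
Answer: -220845/46 ≈ -4801.0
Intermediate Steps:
x(b, S) = S*b
n(D, A) = 1/(-6 + D)
-4801 + n(52, x(4, 0)) = -4801 + 1/(-6 + 52) = -4801 + 1/46 = -220845/46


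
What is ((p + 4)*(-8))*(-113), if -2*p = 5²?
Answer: -7684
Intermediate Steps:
p = -25/2 (p = -½*5² = -½*25 = -25/2 ≈ -12.500)
((p + 4)*(-8))*(-113) = ((-25/2 + 4)*(-8))*(-113) = -17/2*(-8)*(-113) = 68*(-113) = -7684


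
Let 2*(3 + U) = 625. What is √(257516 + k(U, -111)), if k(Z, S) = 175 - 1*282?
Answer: 3*√28601 ≈ 507.35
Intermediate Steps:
U = 619/2 (U = -3 + (½)*625 = -3 + 625/2 = 619/2 ≈ 309.50)
k(Z, S) = -107 (k(Z, S) = 175 - 282 = -107)
√(257516 + k(U, -111)) = √(257516 - 107) = √257409 = 3*√28601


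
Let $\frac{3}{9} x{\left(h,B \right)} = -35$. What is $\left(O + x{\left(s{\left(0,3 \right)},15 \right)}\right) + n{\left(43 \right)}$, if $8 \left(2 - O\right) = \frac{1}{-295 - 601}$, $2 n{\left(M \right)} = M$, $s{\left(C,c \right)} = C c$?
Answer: $- \frac{584191}{7168} \approx -81.5$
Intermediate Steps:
$n{\left(M \right)} = \frac{M}{2}$
$O = \frac{14337}{7168}$ ($O = 2 - \frac{1}{8 \left(-295 - 601\right)} = 2 - \frac{1}{8 \left(-896\right)} = 2 - - \frac{1}{7168} = 2 + \frac{1}{7168} = \frac{14337}{7168} \approx 2.0001$)
$x{\left(h,B \right)} = -105$ ($x{\left(h,B \right)} = 3 \left(-35\right) = -105$)
$\left(O + x{\left(s{\left(0,3 \right)},15 \right)}\right) + n{\left(43 \right)} = \left(\frac{14337}{7168} - 105\right) + \frac{1}{2} \cdot 43 = - \frac{738303}{7168} + \frac{43}{2} = - \frac{584191}{7168}$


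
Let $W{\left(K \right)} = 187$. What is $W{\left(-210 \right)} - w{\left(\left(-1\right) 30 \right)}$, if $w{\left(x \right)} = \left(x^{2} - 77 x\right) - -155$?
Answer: $-3178$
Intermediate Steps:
$w{\left(x \right)} = 155 + x^{2} - 77 x$ ($w{\left(x \right)} = \left(x^{2} - 77 x\right) + 155 = 155 + x^{2} - 77 x$)
$W{\left(-210 \right)} - w{\left(\left(-1\right) 30 \right)} = 187 - \left(155 + \left(\left(-1\right) 30\right)^{2} - 77 \left(\left(-1\right) 30\right)\right) = 187 - \left(155 + \left(-30\right)^{2} - -2310\right) = 187 - \left(155 + 900 + 2310\right) = 187 - 3365 = -3178$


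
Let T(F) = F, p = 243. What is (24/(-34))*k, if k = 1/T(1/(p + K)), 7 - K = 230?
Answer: -240/17 ≈ -14.118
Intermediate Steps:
K = -223 (K = 7 - 1*230 = 7 - 230 = -223)
k = 20 (k = 1/(1/(243 - 223)) = 1/(1/20) = 20)
(24/(-34))*k = (24/(-34))*20 = (24*(-1/34))*20 = -12/17*20 = -240/17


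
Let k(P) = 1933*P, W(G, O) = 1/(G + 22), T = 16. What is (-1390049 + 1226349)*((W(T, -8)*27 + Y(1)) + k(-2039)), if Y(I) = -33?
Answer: 12258996416050/19 ≈ 6.4521e+11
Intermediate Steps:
W(G, O) = 1/(22 + G)
(-1390049 + 1226349)*((W(T, -8)*27 + Y(1)) + k(-2039)) = (-1390049 + 1226349)*((27/(22 + 16) - 33) + 1933*(-2039)) = -163700*((27/38 - 33) - 3941387) = -163700*(-1227/38 - 3941387) = -163700*(-149773933/38) = 12258996416050/19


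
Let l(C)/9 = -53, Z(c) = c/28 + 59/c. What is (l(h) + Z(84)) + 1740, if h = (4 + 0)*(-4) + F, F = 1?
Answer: 106403/84 ≈ 1266.7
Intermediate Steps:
h = -15 (h = (4 + 0)*(-4) + 1 = 4*(-4) + 1 = -16 + 1 = -15)
Z(c) = 59/c + c/28 (Z(c) = c*(1/28) + 59/c = c/28 + 59/c = 59/c + c/28)
l(C) = -477 (l(C) = 9*(-53) = -477)
(l(h) + Z(84)) + 1740 = (-477 + (59/84 + (1/28)*84)) + 1740 = (-477 + (59*(1/84) + 3)) + 1740 = (-477 + (59/84 + 3)) + 1740 = (-477 + 311/84) + 1740 = -39757/84 + 1740 = 106403/84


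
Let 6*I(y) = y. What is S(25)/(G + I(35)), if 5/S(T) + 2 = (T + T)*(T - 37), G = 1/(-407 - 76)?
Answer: -345/242219 ≈ -0.0014243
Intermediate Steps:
I(y) = y/6
G = -1/483 (G = 1/(-483) = -1/483 ≈ -0.0020704)
S(T) = 5/(-2 + 2*T*(-37 + T)) (S(T) = 5/(-2 + (T + T)*(T - 37)) = 5/(-2 + (2*T)*(-37 + T)) = 5/(-2 + 2*T*(-37 + T)))
S(25)/(G + I(35)) = (5/(2*(-1 + 25² - 37*25)))/(-1/483 + (⅙)*35) = (5/(2*(-1 + 625 - 925)))/(-1/483 + 35/6) = ((5/2)/(-301))/(5633/966) = ((5/2)*(-1/301))*(966/5633) = -5/602*966/5633 = -345/242219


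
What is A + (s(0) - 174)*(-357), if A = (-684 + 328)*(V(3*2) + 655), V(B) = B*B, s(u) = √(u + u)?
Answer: -183878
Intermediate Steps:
s(u) = √2*√u (s(u) = √(2*u) = √2*√u)
V(B) = B²
A = -245996 (A = (-684 + 328)*((3*2)² + 655) = -356*(6² + 655) = -356*(36 + 655) = -356*691 = -245996)
A + (s(0) - 174)*(-357) = -245996 + (√2*√0 - 174)*(-357) = -245996 + (√2*0 - 174)*(-357) = -245996 + (0 - 174)*(-357) = -245996 - 174*(-357) = -245996 + 62118 = -183878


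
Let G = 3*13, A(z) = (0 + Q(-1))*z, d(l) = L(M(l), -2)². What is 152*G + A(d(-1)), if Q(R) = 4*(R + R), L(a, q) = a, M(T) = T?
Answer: 5920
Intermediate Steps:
d(l) = l²
Q(R) = 8*R (Q(R) = 4*(2*R) = 8*R)
A(z) = -8*z (A(z) = (0 + 8*(-1))*z = (0 - 8)*z = -8*z)
G = 39
152*G + A(d(-1)) = 152*39 - 8*(-1)² = 5928 - 8*1 = 5928 - 8 = 5920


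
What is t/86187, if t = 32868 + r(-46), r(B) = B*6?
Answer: 10864/28729 ≈ 0.37815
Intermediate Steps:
r(B) = 6*B
t = 32592 (t = 32868 + 6*(-46) = 32868 - 276 = 32592)
t/86187 = 32592/86187 = 32592*(1/86187) = 10864/28729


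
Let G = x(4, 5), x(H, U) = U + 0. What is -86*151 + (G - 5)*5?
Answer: -12986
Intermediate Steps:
x(H, U) = U
G = 5
-86*151 + (G - 5)*5 = -86*151 + (5 - 5)*5 = -12986 + 0*5 = -12986 + 0 = -12986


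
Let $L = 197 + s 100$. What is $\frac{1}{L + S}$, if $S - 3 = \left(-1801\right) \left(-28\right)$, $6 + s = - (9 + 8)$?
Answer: $\frac{1}{48328} \approx 2.0692 \cdot 10^{-5}$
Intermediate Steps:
$s = -23$ ($s = -6 - \left(9 + 8\right) = -6 - 17 = -23$)
$S = 50431$ ($S = 3 - -50428 = 3 + 50428 = 50431$)
$L = -2103$ ($L = 197 - 2300 = -2103$)
$\frac{1}{L + S} = \frac{1}{-2103 + 50431} = \frac{1}{48328}$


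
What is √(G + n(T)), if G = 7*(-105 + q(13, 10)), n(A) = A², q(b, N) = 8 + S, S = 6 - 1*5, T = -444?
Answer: 4*√12279 ≈ 443.24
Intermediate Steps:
S = 1 (S = 6 - 5 = 1)
q(b, N) = 9 (q(b, N) = 8 + 1 = 9)
G = -672 (G = 7*(-105 + 9) = 7*(-96) = -672)
√(G + n(T)) = √(-672 + (-444)²) = √(-672 + 197136) = √196464 = 4*√12279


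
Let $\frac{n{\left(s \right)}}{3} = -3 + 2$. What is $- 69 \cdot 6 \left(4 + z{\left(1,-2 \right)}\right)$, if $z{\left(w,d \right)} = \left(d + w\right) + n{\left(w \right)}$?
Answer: $0$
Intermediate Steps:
$n{\left(s \right)} = -3$ ($n{\left(s \right)} = 3 \left(-3 + 2\right) = 3 \left(-1\right) = -3$)
$z{\left(w,d \right)} = -3 + d + w$ ($z{\left(w,d \right)} = \left(d + w\right) - 3 = -3 + d + w$)
$- 69 \cdot 6 \left(4 + z{\left(1,-2 \right)}\right) = - 69 \cdot 6 \left(4 - 4\right) = - 69 \cdot 6 \cdot 0 = \left(-69\right) 0 = 0$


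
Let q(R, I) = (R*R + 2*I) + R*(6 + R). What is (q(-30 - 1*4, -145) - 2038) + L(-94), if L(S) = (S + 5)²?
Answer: 7701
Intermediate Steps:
L(S) = (5 + S)²
q(R, I) = R² + 2*I + R*(6 + R) (q(R, I) = (R² + 2*I) + R*(6 + R) = R² + 2*I + R*(6 + R))
(q(-30 - 1*4, -145) - 2038) + L(-94) = ((2*(-145) + 2*(-30 - 1*4)² + 6*(-30 - 1*4)) - 2038) + (5 - 94)² = ((-290 + 2*(-30 - 4)² + 6*(-30 - 4)) - 2038) + (-89)² = ((-290 + 2*(-34)² + 6*(-34)) - 2038) + 7921 = ((-290 + 2*1156 - 204) - 2038) + 7921 = ((-290 + 2312 - 204) - 2038) + 7921 = (1818 - 2038) + 7921 = -220 + 7921 = 7701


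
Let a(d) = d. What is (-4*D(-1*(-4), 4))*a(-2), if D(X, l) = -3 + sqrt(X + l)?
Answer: -24 + 16*sqrt(2) ≈ -1.3726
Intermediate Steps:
(-4*D(-1*(-4), 4))*a(-2) = -4*(-3 + sqrt(-1*(-4) + 4))*(-2) = -4*(-3 + sqrt(4 + 4))*(-2) = -4*(-3 + sqrt(8))*(-2) = -4*(-3 + 2*sqrt(2))*(-2) = (12 - 8*sqrt(2))*(-2) = -24 + 16*sqrt(2)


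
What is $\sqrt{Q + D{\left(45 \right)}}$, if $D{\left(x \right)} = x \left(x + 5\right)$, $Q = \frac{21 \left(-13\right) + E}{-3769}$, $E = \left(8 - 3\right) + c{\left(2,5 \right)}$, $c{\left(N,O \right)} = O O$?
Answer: $\frac{3 \sqrt{3551442013}}{3769} \approx 47.435$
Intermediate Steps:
$c{\left(N,O \right)} = O^{2}$
$E = 30$ ($E = \left(8 - 3\right) + 5^{2} = 5 + 25 = 30$)
$Q = \frac{243}{3769}$ ($Q = \frac{21 \left(-13\right) + 30}{-3769} = \left(-273 + 30\right) \left(- \frac{1}{3769}\right) = \left(-243\right) \left(- \frac{1}{3769}\right) = \frac{243}{3769} \approx 0.064473$)
$D{\left(x \right)} = x \left(5 + x\right)$
$\sqrt{Q + D{\left(45 \right)}} = \sqrt{\frac{243}{3769} + 45 \left(5 + 45\right)} = \sqrt{\frac{243}{3769} + 45 \cdot 50} = \sqrt{\frac{243}{3769} + 2250} = \sqrt{\frac{8480493}{3769}} = \frac{3 \sqrt{3551442013}}{3769}$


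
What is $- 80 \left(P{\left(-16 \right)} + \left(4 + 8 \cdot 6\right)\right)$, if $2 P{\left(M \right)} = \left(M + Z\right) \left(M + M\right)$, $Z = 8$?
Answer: $-14400$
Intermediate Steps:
$P{\left(M \right)} = M \left(8 + M\right)$ ($P{\left(M \right)} = \frac{\left(M + 8\right) \left(M + M\right)}{2} = \frac{\left(8 + M\right) 2 M}{2} = \frac{2 M \left(8 + M\right)}{2} = M \left(8 + M\right)$)
$- 80 \left(P{\left(-16 \right)} + \left(4 + 8 \cdot 6\right)\right) = - 80 \left(- 16 \left(8 - 16\right) + \left(4 + 8 \cdot 6\right)\right) = - 80 \left(\left(-16\right) \left(-8\right) + \left(4 + 48\right)\right) = - 80 \left(128 + 52\right) = \left(-80\right) 180 = -14400$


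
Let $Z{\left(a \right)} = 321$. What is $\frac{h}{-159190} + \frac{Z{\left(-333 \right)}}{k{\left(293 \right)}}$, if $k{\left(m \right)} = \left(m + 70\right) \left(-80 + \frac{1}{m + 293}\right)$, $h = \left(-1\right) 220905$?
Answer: $\frac{248614186703}{180596565842} \approx 1.3766$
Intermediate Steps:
$h = -220905$
$k{\left(m \right)} = \left(-80 + \frac{1}{293 + m}\right) \left(70 + m\right)$ ($k{\left(m \right)} = \left(70 + m\right) \left(-80 + \frac{1}{293 + m}\right) = \left(-80 + \frac{1}{293 + m}\right) \left(70 + m\right)$)
$\frac{h}{-159190} + \frac{Z{\left(-333 \right)}}{k{\left(293 \right)}} = - \frac{220905}{-159190} + \frac{321}{\frac{1}{293 + 293} \left(-1640730 - 8508427 - 80 \cdot 293^{2}\right)} = \left(-220905\right) \left(- \frac{1}{159190}\right) + \frac{321}{\frac{1}{586} \left(-1640730 - 8508427 - 6867920\right)} = \frac{44181}{31838} + \frac{321}{\frac{1}{586} \left(-1640730 - 8508427 - 6867920\right)} = \frac{44181}{31838} + \frac{321}{\frac{1}{586} \left(-17017077\right)} = \frac{44181}{31838} + \frac{321}{- \frac{17017077}{586}} = \frac{44181}{31838} + 321 \left(- \frac{586}{17017077}\right) = \frac{44181}{31838} - \frac{62702}{5672359} = \frac{248614186703}{180596565842}$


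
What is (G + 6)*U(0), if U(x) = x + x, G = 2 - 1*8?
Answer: 0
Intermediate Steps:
G = -6 (G = 2 - 8 = -6)
U(x) = 2*x
(G + 6)*U(0) = (-6 + 6)*(2*0) = 0*0 = 0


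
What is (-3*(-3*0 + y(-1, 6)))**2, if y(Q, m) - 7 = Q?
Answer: 324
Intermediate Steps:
y(Q, m) = 7 + Q
(-3*(-3*0 + y(-1, 6)))**2 = (-3*(-3*0 + (7 - 1)))**2 = (-3*(0 + 6))**2 = (-3*6)**2 = (-18)**2 = 324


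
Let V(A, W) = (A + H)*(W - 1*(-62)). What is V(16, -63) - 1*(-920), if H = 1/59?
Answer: 53335/59 ≈ 903.98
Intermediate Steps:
H = 1/59 ≈ 0.016949
V(A, W) = (62 + W)*(1/59 + A) (V(A, W) = (A + 1/59)*(W - 1*(-62)) = (1/59 + A)*(W + 62) = (1/59 + A)*(62 + W) = (62 + W)*(1/59 + A))
V(16, -63) - 1*(-920) = (62/59 + 62*16 + (1/59)*(-63) + 16*(-63)) - 1*(-920) = (62/59 + 992 - 63/59 - 1008) + 920 = -945/59 + 920 = 53335/59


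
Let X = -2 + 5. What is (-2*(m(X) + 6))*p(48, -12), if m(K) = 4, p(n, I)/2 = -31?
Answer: 1240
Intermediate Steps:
p(n, I) = -62 (p(n, I) = 2*(-31) = -62)
X = 3
(-2*(m(X) + 6))*p(48, -12) = -2*(4 + 6)*(-62) = -2*10*(-62) = -20*(-62) = 1240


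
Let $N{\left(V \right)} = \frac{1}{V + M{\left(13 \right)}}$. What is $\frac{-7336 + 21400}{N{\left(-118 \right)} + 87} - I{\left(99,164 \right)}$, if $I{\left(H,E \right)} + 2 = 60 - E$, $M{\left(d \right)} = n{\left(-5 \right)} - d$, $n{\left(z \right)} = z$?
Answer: $\frac{3166790}{11831} \approx 267.67$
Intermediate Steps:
$M{\left(d \right)} = -5 - d$
$I{\left(H,E \right)} = 58 - E$ ($I{\left(H,E \right)} = -2 - \left(-60 + E\right) = 58 - E$)
$N{\left(V \right)} = \frac{1}{-18 + V}$ ($N{\left(V \right)} = \frac{1}{V - 18} = \frac{1}{-18 + V}$)
$\frac{-7336 + 21400}{N{\left(-118 \right)} + 87} - I{\left(99,164 \right)} = \frac{-7336 + 21400}{\frac{1}{-18 - 118} + 87} - \left(58 - 164\right) = \frac{14064}{\frac{1}{-136} + 87} - \left(58 - 164\right) = \frac{14064}{- \frac{1}{136} + 87} - -106 = \frac{14064}{\frac{11831}{136}} + 106 = 14064 \cdot \frac{136}{11831} + 106 = \frac{1912704}{11831} + 106 = \frac{3166790}{11831}$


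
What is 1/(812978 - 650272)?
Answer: 1/162706 ≈ 6.1461e-6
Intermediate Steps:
1/(812978 - 650272) = 1/162706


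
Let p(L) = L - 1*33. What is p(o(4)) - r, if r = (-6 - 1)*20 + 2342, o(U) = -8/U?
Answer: -2237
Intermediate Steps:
p(L) = -33 + L (p(L) = L - 33 = -33 + L)
r = 2202 (r = -7*20 + 2342 = -140 + 2342 = 2202)
p(o(4)) - r = (-33 - 8/4) - 1*2202 = (-33 - 8*¼) - 2202 = (-33 - 2) - 2202 = -35 - 2202 = -2237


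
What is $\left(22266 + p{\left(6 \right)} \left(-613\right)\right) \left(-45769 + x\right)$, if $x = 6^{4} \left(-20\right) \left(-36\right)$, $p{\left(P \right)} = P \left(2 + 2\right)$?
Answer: $6703049454$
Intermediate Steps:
$p{\left(P \right)} = 4 P$ ($p{\left(P \right)} = P 4 = 4 P$)
$x = 933120$ ($x = 1296 \left(-20\right) \left(-36\right) = \left(-25920\right) \left(-36\right) = 933120$)
$\left(22266 + p{\left(6 \right)} \left(-613\right)\right) \left(-45769 + x\right) = \left(22266 + 4 \cdot 6 \left(-613\right)\right) \left(-45769 + 933120\right) = \left(22266 + 24 \left(-613\right)\right) 887351 = \left(22266 - 14712\right) 887351 = 7554 \cdot 887351 = 6703049454$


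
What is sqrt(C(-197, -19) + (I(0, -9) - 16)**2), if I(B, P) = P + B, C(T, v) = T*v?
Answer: 4*sqrt(273) ≈ 66.091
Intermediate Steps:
I(B, P) = B + P
sqrt(C(-197, -19) + (I(0, -9) - 16)**2) = sqrt(-197*(-19) + ((0 - 9) - 16)**2) = sqrt(3743 + (-9 - 16)**2) = sqrt(3743 + (-25)**2) = sqrt(3743 + 625) = sqrt(4368) = 4*sqrt(273)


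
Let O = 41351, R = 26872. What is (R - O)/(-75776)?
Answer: 14479/75776 ≈ 0.19108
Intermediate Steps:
(R - O)/(-75776) = (26872 - 1*41351)/(-75776) = (26872 - 41351)*(-1/75776) = -14479*(-1/75776) = 14479/75776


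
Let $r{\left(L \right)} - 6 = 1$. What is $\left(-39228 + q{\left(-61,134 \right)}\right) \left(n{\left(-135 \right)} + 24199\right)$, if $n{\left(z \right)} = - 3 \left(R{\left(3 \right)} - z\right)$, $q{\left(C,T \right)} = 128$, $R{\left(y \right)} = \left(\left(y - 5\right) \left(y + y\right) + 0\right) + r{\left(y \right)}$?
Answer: $-930931900$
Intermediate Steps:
$r{\left(L \right)} = 7$ ($r{\left(L \right)} = 6 + 1 = 7$)
$R{\left(y \right)} = 7 + 2 y \left(-5 + y\right)$ ($R{\left(y \right)} = \left(\left(y - 5\right) \left(y + y\right) + 0\right) + 7 = \left(\left(-5 + y\right) 2 y + 0\right) + 7 = \left(2 y \left(-5 + y\right) + 0\right) + 7 = 2 y \left(-5 + y\right) + 7 = 7 + 2 y \left(-5 + y\right)$)
$n{\left(z \right)} = 15 + 3 z$ ($n{\left(z \right)} = - 3 \left(\left(7 - 30 + 2 \cdot 3^{2}\right) - z\right) = - 3 \left(\left(7 - 30 + 2 \cdot 9\right) - z\right) = - 3 \left(\left(7 - 30 + 18\right) - z\right) = - 3 \left(-5 - z\right) = 15 + 3 z$)
$\left(-39228 + q{\left(-61,134 \right)}\right) \left(n{\left(-135 \right)} + 24199\right) = \left(-39228 + 128\right) \left(\left(15 + 3 \left(-135\right)\right) + 24199\right) = - 39100 \left(\left(15 - 405\right) + 24199\right) = - 39100 \left(-390 + 24199\right) = \left(-39100\right) 23809 = -930931900$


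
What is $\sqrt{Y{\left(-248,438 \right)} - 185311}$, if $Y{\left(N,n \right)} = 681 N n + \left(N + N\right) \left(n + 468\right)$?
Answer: $i \sqrt{74607631} \approx 8637.6 i$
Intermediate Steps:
$Y{\left(N,n \right)} = 2 N \left(468 + n\right) + 681 N n$ ($Y{\left(N,n \right)} = 681 N n + 2 N \left(468 + n\right) = 2 N \left(468 + n\right) + 681 N n$)
$\sqrt{Y{\left(-248,438 \right)} - 185311} = \sqrt{- 248 \left(936 + 683 \cdot 438\right) - 185311} = \sqrt{- 248 \left(936 + 299154\right) - 185311} = \sqrt{\left(-248\right) 300090 - 185311} = \sqrt{-74422320 - 185311} = \sqrt{-74607631} = i \sqrt{74607631}$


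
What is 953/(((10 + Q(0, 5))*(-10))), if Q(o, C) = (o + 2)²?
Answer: -953/140 ≈ -6.8071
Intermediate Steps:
Q(o, C) = (2 + o)²
953/(((10 + Q(0, 5))*(-10))) = 953/(((10 + (2 + 0)²)*(-10))) = 953/(((10 + 2²)*(-10))) = 953/(((10 + 4)*(-10))) = 953/((14*(-10))) = 953/(-140) = 953*(-1/140) = -953/140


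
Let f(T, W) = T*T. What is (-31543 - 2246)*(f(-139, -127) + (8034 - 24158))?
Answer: -108023433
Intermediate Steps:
f(T, W) = T²
(-31543 - 2246)*(f(-139, -127) + (8034 - 24158)) = (-31543 - 2246)*((-139)² + (8034 - 24158)) = -33789*(19321 - 16124) = -33789*3197 = -108023433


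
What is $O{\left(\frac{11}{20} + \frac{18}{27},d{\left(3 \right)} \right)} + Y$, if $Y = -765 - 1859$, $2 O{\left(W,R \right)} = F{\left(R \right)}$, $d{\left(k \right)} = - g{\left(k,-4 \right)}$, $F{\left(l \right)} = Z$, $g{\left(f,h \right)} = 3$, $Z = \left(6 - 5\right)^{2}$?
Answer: $- \frac{5247}{2} \approx -2623.5$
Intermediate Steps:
$Z = 1$ ($Z = 1^{2} = 1$)
$F{\left(l \right)} = 1$
$d{\left(k \right)} = -3$ ($d{\left(k \right)} = \left(-1\right) 3 = -3$)
$O{\left(W,R \right)} = \frac{1}{2}$ ($O{\left(W,R \right)} = \frac{1}{2} \cdot 1 = \frac{1}{2}$)
$Y = -2624$
$O{\left(\frac{11}{20} + \frac{18}{27},d{\left(3 \right)} \right)} + Y = \frac{1}{2} - 2624 = - \frac{5247}{2}$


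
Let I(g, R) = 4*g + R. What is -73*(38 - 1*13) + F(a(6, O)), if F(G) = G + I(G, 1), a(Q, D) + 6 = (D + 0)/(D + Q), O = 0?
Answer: -1854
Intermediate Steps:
a(Q, D) = -6 + D/(D + Q) (a(Q, D) = -6 + (D + 0)/(D + Q) = -6 + D/(D + Q))
I(g, R) = R + 4*g
F(G) = 1 + 5*G (F(G) = G + (1 + 4*G) = 1 + 5*G)
-73*(38 - 1*13) + F(a(6, O)) = -73*(38 - 1*13) + (1 + 5*((-6*6 - 5*0)/(0 + 6))) = -73*(38 - 13) + (1 + 5*((-36 + 0)/6)) = -73*25 + (1 + 5*((1/6)*(-36))) = -1825 + (1 + 5*(-6)) = -1825 + (1 - 30) = -1825 - 29 = -1854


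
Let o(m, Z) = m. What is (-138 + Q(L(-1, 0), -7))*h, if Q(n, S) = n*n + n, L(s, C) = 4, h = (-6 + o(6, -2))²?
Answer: 0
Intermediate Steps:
h = 0 (h = (-6 + 6)² = 0² = 0)
Q(n, S) = n + n² (Q(n, S) = n² + n = n + n²)
(-138 + Q(L(-1, 0), -7))*h = (-138 + 4*(1 + 4))*0 = (-138 + 4*5)*0 = (-138 + 20)*0 = -118*0 = 0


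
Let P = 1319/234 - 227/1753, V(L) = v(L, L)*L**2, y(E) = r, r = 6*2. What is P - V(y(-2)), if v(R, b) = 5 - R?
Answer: 415742705/410202 ≈ 1013.5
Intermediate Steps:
r = 12
y(E) = 12
V(L) = L**2*(5 - L) (V(L) = (5 - L)*L**2 = L**2*(5 - L))
P = 2259089/410202 (P = 1319*(1/234) - 227*1/1753 = 1319/234 - 227/1753 = 2259089/410202 ≈ 5.5073)
P - V(y(-2)) = 2259089/410202 - 12**2*(5 - 1*12) = 2259089/410202 - 144*(5 - 12) = 2259089/410202 - 144*(-7) = 2259089/410202 - 1*(-1008) = 2259089/410202 + 1008 = 415742705/410202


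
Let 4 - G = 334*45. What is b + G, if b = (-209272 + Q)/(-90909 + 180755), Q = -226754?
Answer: -675231011/44923 ≈ -15031.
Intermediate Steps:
G = -15026 (G = 4 - 334*45 = 4 - 1*15030 = 4 - 15030 = -15026)
b = -218013/44923 (b = (-209272 - 226754)/(-90909 + 180755) = -436026/89846 = -436026*1/89846 = -218013/44923 ≈ -4.8530)
b + G = -218013/44923 - 15026 = -675231011/44923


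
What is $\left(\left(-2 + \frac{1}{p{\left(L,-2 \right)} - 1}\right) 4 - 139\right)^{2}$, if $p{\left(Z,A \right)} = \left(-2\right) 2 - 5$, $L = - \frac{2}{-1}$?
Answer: $\frac{543169}{25} \approx 21727.0$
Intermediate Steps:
$L = 2$ ($L = \left(-2\right) \left(-1\right) = 2$)
$p{\left(Z,A \right)} = -9$ ($p{\left(Z,A \right)} = -4 - 5 = -9$)
$\left(\left(-2 + \frac{1}{p{\left(L,-2 \right)} - 1}\right) 4 - 139\right)^{2} = \left(\left(-2 + \frac{1}{-9 - 1}\right) 4 - 139\right)^{2} = \left(\left(-2 + \frac{1}{-10}\right) 4 - 139\right)^{2} = \left(\left(-2 - \frac{1}{10}\right) 4 - 139\right)^{2} = \left(\left(- \frac{21}{10}\right) 4 - 139\right)^{2} = \left(- \frac{42}{5} - 139\right)^{2} = \left(- \frac{737}{5}\right)^{2} = \frac{543169}{25}$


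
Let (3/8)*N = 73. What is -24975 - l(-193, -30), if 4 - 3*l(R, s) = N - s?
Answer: -224113/9 ≈ -24901.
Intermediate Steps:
N = 584/3 (N = (8/3)*73 = 584/3 ≈ 194.67)
l(R, s) = -572/9 + s/3 (l(R, s) = 4/3 - (584/3 - s)/3 = 4/3 + (-584/9 + s/3) = -572/9 + s/3)
-24975 - l(-193, -30) = -24975 - (-572/9 + (⅓)*(-30)) = -24975 - (-572/9 - 10) = -24975 - 1*(-662/9) = -24975 + 662/9 = -224113/9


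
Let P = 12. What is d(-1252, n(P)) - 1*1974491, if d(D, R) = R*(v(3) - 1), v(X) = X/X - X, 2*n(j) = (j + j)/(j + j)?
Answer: -3948985/2 ≈ -1.9745e+6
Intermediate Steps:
n(j) = 1/2 (n(j) = ((j + j)/(j + j))/2 = ((2*j)/((2*j)))/2 = ((2*j)*(1/(2*j)))/2 = (1/2)*1 = 1/2)
v(X) = 1 - X
d(D, R) = -3*R (d(D, R) = R*((1 - 1*3) - 1) = R*((1 - 3) - 1) = R*(-2 - 1) = R*(-3) = -3*R)
d(-1252, n(P)) - 1*1974491 = -3*1/2 - 1*1974491 = -3/2 - 1974491 = -3948985/2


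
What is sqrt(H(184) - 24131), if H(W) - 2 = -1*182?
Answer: I*sqrt(24311) ≈ 155.92*I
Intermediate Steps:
H(W) = -180 (H(W) = 2 - 1*182 = 2 - 182 = -180)
sqrt(H(184) - 24131) = sqrt(-180 - 24131) = sqrt(-24311) = I*sqrt(24311)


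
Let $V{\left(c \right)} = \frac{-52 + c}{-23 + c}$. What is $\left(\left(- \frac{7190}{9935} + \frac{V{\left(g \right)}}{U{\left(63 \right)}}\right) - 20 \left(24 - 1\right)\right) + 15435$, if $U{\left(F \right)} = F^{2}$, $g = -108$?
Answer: $\frac{15470206570813}{1033118793} \approx 14974.0$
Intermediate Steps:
$V{\left(c \right)} = \frac{-52 + c}{-23 + c}$
$\left(\left(- \frac{7190}{9935} + \frac{V{\left(g \right)}}{U{\left(63 \right)}}\right) - 20 \left(24 - 1\right)\right) + 15435 = \left(\left(- \frac{7190}{9935} + \frac{\frac{1}{-23 - 108} \left(-52 - 108\right)}{63^{2}}\right) - 20 \left(24 - 1\right)\right) + 15435 = \left(\left(\left(-7190\right) \frac{1}{9935} + \frac{\frac{1}{-131} \left(-160\right)}{3969}\right) - 460\right) + 15435 = \left(\left(- \frac{1438}{1987} + \left(- \frac{1}{131}\right) \left(-160\right) \frac{1}{3969}\right) - 460\right) + 15435 = \left(\left(- \frac{1438}{1987} + \frac{160}{131} \cdot \frac{1}{3969}\right) - 460\right) + 15435 = \left(\left(- \frac{1438}{1987} + \frac{160}{519939}\right) - 460\right) + 15435 = \left(- \frac{747354362}{1033118793} - 460\right) + 15435 = - \frac{475981999142}{1033118793} + 15435 = \frac{15470206570813}{1033118793}$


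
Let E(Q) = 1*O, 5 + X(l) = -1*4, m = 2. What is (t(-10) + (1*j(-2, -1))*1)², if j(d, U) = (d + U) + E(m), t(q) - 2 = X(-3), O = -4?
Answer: 196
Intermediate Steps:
X(l) = -9 (X(l) = -5 - 1*4 = -5 - 4 = -9)
t(q) = -7 (t(q) = 2 - 9 = -7)
E(Q) = -4 (E(Q) = 1*(-4) = -4)
j(d, U) = -4 + U + d (j(d, U) = (d + U) - 4 = (U + d) - 4 = -4 + U + d)
(t(-10) + (1*j(-2, -1))*1)² = (-7 + (1*(-4 - 1 - 2))*1)² = (-7 + (1*(-7))*1)² = (-7 - 7*1)² = (-7 - 7)² = (-14)² = 196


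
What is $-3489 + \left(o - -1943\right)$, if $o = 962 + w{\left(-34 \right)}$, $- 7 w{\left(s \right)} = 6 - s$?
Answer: $- \frac{4128}{7} \approx -589.71$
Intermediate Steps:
$w{\left(s \right)} = - \frac{6}{7} + \frac{s}{7}$ ($w{\left(s \right)} = - \frac{6 - s}{7} = - \frac{6}{7} + \frac{s}{7}$)
$o = \frac{6694}{7}$ ($o = 962 + \left(- \frac{6}{7} + \frac{1}{7} \left(-34\right)\right) = 962 - \frac{40}{7} = \frac{6694}{7} \approx 956.29$)
$-3489 + \left(o - -1943\right) = -3489 + \left(\frac{6694}{7} - -1943\right) = -3489 + \left(\frac{6694}{7} + 1943\right) = -3489 + \frac{20295}{7} = - \frac{4128}{7}$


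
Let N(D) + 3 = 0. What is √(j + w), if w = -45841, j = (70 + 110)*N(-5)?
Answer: I*√46381 ≈ 215.36*I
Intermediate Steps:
N(D) = -3 (N(D) = -3 + 0 = -3)
j = -540 (j = (70 + 110)*(-3) = 180*(-3) = -540)
√(j + w) = √(-540 - 45841) = √(-46381) = I*√46381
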